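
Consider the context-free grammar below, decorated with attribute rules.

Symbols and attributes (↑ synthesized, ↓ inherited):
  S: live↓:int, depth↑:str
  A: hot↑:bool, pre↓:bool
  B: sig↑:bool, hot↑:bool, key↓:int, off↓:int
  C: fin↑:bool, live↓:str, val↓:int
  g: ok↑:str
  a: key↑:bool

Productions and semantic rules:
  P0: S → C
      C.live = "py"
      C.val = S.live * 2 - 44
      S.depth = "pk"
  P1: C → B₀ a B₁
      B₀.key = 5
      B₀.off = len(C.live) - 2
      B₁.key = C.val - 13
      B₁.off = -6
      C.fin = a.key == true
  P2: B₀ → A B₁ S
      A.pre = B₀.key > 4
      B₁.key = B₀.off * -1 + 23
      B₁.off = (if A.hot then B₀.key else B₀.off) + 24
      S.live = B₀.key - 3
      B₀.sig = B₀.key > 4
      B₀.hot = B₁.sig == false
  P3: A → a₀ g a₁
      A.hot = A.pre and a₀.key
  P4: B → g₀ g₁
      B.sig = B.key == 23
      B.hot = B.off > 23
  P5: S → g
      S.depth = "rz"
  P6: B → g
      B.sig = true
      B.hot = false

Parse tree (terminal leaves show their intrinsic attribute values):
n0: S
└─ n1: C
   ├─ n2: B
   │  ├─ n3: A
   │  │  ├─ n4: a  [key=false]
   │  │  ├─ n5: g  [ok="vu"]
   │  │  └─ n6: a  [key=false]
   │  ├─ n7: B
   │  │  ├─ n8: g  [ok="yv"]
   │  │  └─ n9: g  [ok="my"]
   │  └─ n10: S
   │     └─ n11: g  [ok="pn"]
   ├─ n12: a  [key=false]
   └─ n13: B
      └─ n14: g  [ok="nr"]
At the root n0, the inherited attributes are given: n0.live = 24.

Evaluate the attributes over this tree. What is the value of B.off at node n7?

24

1. n0.live = 24  [given at root]
2. n1.live = "py"  ["py"]
3. n1.val = 4  [S.live * 2 - 44]
4. n2.key = 5  [5]
5. n2.off = 0  [len(C.live) - 2]
6. n3.pre = true  [B₀.key > 4]
7. n4.key = false  [terminal]
8. n5.ok = "vu"  [terminal]
9. n6.key = false  [terminal]
10. n3.hot = false  [A.pre and a₀.key]
11. n7.key = 23  [B₀.off * -1 + 23]
12. n7.off = 24  [(if A.hot then B₀.key else B₀.off) + 24]
13. n8.ok = "yv"  [terminal]
14. n9.ok = "my"  [terminal]
15. n7.sig = true  [B.key == 23]
16. n7.hot = true  [B.off > 23]
17. n10.live = 2  [B₀.key - 3]
18. n11.ok = "pn"  [terminal]
19. n10.depth = "rz"  ["rz"]
20. n2.sig = true  [B₀.key > 4]
21. n2.hot = false  [B₁.sig == false]
22. n12.key = false  [terminal]
23. n13.key = -9  [C.val - 13]
24. n13.off = -6  [-6]
25. n14.ok = "nr"  [terminal]
26. n13.sig = true  [true]
27. n13.hot = false  [false]
28. n1.fin = false  [a.key == true]
29. n0.depth = "pk"  ["pk"]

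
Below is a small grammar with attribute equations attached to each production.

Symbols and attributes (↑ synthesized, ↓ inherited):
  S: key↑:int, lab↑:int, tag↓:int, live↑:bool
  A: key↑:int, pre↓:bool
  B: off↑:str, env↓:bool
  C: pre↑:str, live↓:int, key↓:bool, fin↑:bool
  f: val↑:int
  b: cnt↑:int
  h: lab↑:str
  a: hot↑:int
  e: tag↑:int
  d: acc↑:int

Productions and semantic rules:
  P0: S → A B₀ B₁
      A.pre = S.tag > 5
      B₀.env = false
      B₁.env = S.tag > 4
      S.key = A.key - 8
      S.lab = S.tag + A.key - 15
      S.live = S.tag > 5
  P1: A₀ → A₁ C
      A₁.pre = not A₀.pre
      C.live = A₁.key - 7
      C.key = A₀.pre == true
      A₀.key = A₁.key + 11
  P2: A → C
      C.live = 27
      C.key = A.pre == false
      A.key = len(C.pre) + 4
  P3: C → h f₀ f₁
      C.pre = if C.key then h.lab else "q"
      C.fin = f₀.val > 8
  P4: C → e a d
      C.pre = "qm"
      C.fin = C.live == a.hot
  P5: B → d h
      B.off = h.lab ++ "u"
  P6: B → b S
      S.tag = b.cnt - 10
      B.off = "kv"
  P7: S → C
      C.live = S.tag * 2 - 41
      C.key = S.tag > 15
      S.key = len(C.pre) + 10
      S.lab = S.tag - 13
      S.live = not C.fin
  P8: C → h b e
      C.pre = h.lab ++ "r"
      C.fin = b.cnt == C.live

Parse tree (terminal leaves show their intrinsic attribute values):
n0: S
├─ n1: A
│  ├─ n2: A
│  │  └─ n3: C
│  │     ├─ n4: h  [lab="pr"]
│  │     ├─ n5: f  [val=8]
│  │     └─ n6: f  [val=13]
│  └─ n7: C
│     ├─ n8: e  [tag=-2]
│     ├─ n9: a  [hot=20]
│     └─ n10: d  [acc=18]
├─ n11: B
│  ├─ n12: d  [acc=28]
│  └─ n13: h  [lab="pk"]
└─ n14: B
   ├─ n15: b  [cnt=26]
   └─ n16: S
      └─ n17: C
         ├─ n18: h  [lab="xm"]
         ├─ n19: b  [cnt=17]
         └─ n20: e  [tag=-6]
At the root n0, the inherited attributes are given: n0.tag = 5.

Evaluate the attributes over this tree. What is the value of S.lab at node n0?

6

1. n0.tag = 5  [given at root]
2. n1.pre = false  [S.tag > 5]
3. n2.pre = true  [not A₀.pre]
4. n3.live = 27  [27]
5. n3.key = false  [A.pre == false]
6. n4.lab = "pr"  [terminal]
7. n5.val = 8  [terminal]
8. n6.val = 13  [terminal]
9. n3.pre = "q"  [if C.key then h.lab else "q"]
10. n3.fin = false  [f₀.val > 8]
11. n2.key = 5  [len(C.pre) + 4]
12. n7.live = -2  [A₁.key - 7]
13. n7.key = false  [A₀.pre == true]
14. n8.tag = -2  [terminal]
15. n9.hot = 20  [terminal]
16. n10.acc = 18  [terminal]
17. n7.pre = "qm"  ["qm"]
18. n7.fin = false  [C.live == a.hot]
19. n1.key = 16  [A₁.key + 11]
20. n11.env = false  [false]
21. n12.acc = 28  [terminal]
22. n13.lab = "pk"  [terminal]
23. n11.off = "pku"  [h.lab ++ "u"]
24. n14.env = true  [S.tag > 4]
25. n15.cnt = 26  [terminal]
26. n16.tag = 16  [b.cnt - 10]
27. n17.live = -9  [S.tag * 2 - 41]
28. n17.key = true  [S.tag > 15]
29. n18.lab = "xm"  [terminal]
30. n19.cnt = 17  [terminal]
31. n20.tag = -6  [terminal]
32. n17.pre = "xmr"  [h.lab ++ "r"]
33. n17.fin = false  [b.cnt == C.live]
34. n16.key = 13  [len(C.pre) + 10]
35. n16.lab = 3  [S.tag - 13]
36. n16.live = true  [not C.fin]
37. n14.off = "kv"  ["kv"]
38. n0.key = 8  [A.key - 8]
39. n0.lab = 6  [S.tag + A.key - 15]
40. n0.live = false  [S.tag > 5]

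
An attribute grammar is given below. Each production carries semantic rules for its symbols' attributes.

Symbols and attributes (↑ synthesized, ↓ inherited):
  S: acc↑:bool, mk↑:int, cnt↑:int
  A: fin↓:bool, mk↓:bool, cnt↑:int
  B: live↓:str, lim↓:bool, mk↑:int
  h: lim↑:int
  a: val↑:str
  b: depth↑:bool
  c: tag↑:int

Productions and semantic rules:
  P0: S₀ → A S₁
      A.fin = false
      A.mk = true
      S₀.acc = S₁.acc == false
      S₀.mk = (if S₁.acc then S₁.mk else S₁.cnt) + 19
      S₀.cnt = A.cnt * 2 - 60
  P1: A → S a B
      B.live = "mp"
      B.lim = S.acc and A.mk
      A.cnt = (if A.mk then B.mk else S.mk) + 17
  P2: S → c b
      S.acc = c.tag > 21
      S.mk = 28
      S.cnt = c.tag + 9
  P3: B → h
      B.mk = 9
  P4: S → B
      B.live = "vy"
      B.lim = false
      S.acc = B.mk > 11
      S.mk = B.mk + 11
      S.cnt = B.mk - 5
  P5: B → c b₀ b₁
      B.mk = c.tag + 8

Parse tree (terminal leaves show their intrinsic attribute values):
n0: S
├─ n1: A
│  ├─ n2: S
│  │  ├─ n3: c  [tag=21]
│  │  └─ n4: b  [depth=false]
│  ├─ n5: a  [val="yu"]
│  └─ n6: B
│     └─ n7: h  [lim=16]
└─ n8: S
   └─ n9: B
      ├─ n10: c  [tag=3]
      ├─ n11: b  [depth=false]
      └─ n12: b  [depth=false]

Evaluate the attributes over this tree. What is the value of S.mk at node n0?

25

1. n1.fin = false  [false]
2. n1.mk = true  [true]
3. n3.tag = 21  [terminal]
4. n4.depth = false  [terminal]
5. n2.acc = false  [c.tag > 21]
6. n2.mk = 28  [28]
7. n2.cnt = 30  [c.tag + 9]
8. n5.val = "yu"  [terminal]
9. n6.live = "mp"  ["mp"]
10. n6.lim = false  [S.acc and A.mk]
11. n7.lim = 16  [terminal]
12. n6.mk = 9  [9]
13. n1.cnt = 26  [(if A.mk then B.mk else S.mk) + 17]
14. n9.live = "vy"  ["vy"]
15. n9.lim = false  [false]
16. n10.tag = 3  [terminal]
17. n11.depth = false  [terminal]
18. n12.depth = false  [terminal]
19. n9.mk = 11  [c.tag + 8]
20. n8.acc = false  [B.mk > 11]
21. n8.mk = 22  [B.mk + 11]
22. n8.cnt = 6  [B.mk - 5]
23. n0.acc = true  [S₁.acc == false]
24. n0.mk = 25  [(if S₁.acc then S₁.mk else S₁.cnt) + 19]
25. n0.cnt = -8  [A.cnt * 2 - 60]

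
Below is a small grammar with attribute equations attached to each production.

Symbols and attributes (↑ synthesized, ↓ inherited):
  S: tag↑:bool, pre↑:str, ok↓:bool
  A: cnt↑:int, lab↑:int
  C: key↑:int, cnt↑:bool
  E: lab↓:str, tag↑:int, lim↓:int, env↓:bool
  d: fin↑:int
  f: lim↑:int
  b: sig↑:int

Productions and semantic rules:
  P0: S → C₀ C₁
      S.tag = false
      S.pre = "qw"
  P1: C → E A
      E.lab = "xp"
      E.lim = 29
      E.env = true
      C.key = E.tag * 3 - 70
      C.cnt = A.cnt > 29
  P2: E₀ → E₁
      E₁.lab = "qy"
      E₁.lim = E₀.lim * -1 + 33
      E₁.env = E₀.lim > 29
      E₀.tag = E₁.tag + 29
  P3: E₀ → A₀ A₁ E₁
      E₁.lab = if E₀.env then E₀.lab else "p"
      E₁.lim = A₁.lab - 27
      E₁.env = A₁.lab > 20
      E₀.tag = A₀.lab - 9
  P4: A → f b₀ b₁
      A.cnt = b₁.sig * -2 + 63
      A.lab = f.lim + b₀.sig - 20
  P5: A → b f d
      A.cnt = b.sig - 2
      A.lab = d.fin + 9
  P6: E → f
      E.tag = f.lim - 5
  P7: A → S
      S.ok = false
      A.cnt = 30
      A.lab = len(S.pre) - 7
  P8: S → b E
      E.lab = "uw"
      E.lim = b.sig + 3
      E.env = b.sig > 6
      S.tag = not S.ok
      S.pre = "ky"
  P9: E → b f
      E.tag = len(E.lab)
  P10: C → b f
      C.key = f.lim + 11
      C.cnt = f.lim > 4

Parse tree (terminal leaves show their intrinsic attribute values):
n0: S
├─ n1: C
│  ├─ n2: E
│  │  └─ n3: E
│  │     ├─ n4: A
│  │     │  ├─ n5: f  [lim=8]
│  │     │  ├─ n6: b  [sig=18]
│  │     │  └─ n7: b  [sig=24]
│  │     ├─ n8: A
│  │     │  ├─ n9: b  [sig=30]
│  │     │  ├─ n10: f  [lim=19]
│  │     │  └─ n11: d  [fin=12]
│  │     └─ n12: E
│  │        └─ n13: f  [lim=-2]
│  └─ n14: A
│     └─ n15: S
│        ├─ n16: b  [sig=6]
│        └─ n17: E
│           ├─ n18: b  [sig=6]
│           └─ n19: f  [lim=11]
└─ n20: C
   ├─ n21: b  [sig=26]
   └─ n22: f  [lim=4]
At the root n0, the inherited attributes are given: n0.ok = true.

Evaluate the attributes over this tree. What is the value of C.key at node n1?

8

1. n0.ok = true  [given at root]
2. n2.lab = "xp"  ["xp"]
3. n2.lim = 29  [29]
4. n2.env = true  [true]
5. n3.lab = "qy"  ["qy"]
6. n3.lim = 4  [E₀.lim * -1 + 33]
7. n3.env = false  [E₀.lim > 29]
8. n5.lim = 8  [terminal]
9. n6.sig = 18  [terminal]
10. n7.sig = 24  [terminal]
11. n4.cnt = 15  [b₁.sig * -2 + 63]
12. n4.lab = 6  [f.lim + b₀.sig - 20]
13. n9.sig = 30  [terminal]
14. n10.lim = 19  [terminal]
15. n11.fin = 12  [terminal]
16. n8.cnt = 28  [b.sig - 2]
17. n8.lab = 21  [d.fin + 9]
18. n12.lab = "p"  [if E₀.env then E₀.lab else "p"]
19. n12.lim = -6  [A₁.lab - 27]
20. n12.env = true  [A₁.lab > 20]
21. n13.lim = -2  [terminal]
22. n12.tag = -7  [f.lim - 5]
23. n3.tag = -3  [A₀.lab - 9]
24. n2.tag = 26  [E₁.tag + 29]
25. n15.ok = false  [false]
26. n16.sig = 6  [terminal]
27. n17.lab = "uw"  ["uw"]
28. n17.lim = 9  [b.sig + 3]
29. n17.env = false  [b.sig > 6]
30. n18.sig = 6  [terminal]
31. n19.lim = 11  [terminal]
32. n17.tag = 2  [len(E.lab)]
33. n15.tag = true  [not S.ok]
34. n15.pre = "ky"  ["ky"]
35. n14.cnt = 30  [30]
36. n14.lab = -5  [len(S.pre) - 7]
37. n1.key = 8  [E.tag * 3 - 70]
38. n1.cnt = true  [A.cnt > 29]
39. n21.sig = 26  [terminal]
40. n22.lim = 4  [terminal]
41. n20.key = 15  [f.lim + 11]
42. n20.cnt = false  [f.lim > 4]
43. n0.tag = false  [false]
44. n0.pre = "qw"  ["qw"]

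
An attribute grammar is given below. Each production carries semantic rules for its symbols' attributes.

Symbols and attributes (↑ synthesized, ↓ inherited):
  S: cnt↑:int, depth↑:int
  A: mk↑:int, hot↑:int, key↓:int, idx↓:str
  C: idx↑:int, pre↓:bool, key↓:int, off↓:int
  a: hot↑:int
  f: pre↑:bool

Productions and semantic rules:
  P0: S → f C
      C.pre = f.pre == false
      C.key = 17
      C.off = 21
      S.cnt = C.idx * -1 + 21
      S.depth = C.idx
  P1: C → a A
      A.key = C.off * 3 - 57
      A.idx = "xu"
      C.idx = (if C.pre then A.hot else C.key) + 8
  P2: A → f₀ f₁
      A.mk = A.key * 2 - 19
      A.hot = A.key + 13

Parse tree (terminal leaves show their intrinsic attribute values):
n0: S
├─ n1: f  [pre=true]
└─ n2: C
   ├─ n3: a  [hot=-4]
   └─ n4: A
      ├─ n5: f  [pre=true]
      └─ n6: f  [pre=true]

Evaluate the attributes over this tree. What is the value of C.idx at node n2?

1. n1.pre = true  [terminal]
2. n2.pre = false  [f.pre == false]
3. n2.key = 17  [17]
4. n2.off = 21  [21]
5. n3.hot = -4  [terminal]
6. n4.key = 6  [C.off * 3 - 57]
7. n4.idx = "xu"  ["xu"]
8. n5.pre = true  [terminal]
9. n6.pre = true  [terminal]
10. n4.mk = -7  [A.key * 2 - 19]
11. n4.hot = 19  [A.key + 13]
12. n2.idx = 25  [(if C.pre then A.hot else C.key) + 8]
13. n0.cnt = -4  [C.idx * -1 + 21]
14. n0.depth = 25  [C.idx]

25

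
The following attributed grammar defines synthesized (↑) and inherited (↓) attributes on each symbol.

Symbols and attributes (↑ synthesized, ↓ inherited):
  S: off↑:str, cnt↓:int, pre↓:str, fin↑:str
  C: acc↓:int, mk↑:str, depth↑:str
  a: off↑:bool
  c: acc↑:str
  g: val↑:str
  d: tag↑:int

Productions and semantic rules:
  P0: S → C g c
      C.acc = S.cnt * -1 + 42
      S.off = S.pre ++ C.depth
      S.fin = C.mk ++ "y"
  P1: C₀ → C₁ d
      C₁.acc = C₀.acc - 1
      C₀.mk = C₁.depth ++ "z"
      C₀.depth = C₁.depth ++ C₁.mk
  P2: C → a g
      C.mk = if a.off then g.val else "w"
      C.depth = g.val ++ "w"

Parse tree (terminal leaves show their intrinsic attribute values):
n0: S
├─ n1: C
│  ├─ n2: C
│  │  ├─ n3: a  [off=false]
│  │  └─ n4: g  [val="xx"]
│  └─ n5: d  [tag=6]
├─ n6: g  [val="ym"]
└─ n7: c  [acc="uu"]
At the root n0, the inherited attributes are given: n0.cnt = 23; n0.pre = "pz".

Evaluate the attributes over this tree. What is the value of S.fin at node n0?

"xxwzy"

1. n0.cnt = 23  [given at root]
2. n0.pre = "pz"  [given at root]
3. n1.acc = 19  [S.cnt * -1 + 42]
4. n2.acc = 18  [C₀.acc - 1]
5. n3.off = false  [terminal]
6. n4.val = "xx"  [terminal]
7. n2.mk = "w"  [if a.off then g.val else "w"]
8. n2.depth = "xxw"  [g.val ++ "w"]
9. n5.tag = 6  [terminal]
10. n1.mk = "xxwz"  [C₁.depth ++ "z"]
11. n1.depth = "xxww"  [C₁.depth ++ C₁.mk]
12. n6.val = "ym"  [terminal]
13. n7.acc = "uu"  [terminal]
14. n0.off = "pzxxww"  [S.pre ++ C.depth]
15. n0.fin = "xxwzy"  [C.mk ++ "y"]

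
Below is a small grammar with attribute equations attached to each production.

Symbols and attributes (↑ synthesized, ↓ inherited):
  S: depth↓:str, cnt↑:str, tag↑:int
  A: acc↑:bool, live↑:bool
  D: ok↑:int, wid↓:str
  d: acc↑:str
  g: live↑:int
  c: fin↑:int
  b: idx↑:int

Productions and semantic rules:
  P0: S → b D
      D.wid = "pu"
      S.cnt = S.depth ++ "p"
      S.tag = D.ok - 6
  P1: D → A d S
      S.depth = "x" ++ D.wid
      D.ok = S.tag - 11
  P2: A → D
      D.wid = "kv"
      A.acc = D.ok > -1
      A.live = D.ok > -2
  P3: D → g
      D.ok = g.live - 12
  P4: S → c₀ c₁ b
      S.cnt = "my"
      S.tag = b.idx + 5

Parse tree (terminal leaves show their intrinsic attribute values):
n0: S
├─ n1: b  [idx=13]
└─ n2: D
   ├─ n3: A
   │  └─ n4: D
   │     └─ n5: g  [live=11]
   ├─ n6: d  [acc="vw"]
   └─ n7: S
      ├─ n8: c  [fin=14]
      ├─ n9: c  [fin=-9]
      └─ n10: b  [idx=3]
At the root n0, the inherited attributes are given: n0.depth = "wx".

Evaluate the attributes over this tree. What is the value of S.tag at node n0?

-9

1. n0.depth = "wx"  [given at root]
2. n1.idx = 13  [terminal]
3. n2.wid = "pu"  ["pu"]
4. n4.wid = "kv"  ["kv"]
5. n5.live = 11  [terminal]
6. n4.ok = -1  [g.live - 12]
7. n3.acc = false  [D.ok > -1]
8. n3.live = true  [D.ok > -2]
9. n6.acc = "vw"  [terminal]
10. n7.depth = "xpu"  ["x" ++ D.wid]
11. n8.fin = 14  [terminal]
12. n9.fin = -9  [terminal]
13. n10.idx = 3  [terminal]
14. n7.cnt = "my"  ["my"]
15. n7.tag = 8  [b.idx + 5]
16. n2.ok = -3  [S.tag - 11]
17. n0.cnt = "wxp"  [S.depth ++ "p"]
18. n0.tag = -9  [D.ok - 6]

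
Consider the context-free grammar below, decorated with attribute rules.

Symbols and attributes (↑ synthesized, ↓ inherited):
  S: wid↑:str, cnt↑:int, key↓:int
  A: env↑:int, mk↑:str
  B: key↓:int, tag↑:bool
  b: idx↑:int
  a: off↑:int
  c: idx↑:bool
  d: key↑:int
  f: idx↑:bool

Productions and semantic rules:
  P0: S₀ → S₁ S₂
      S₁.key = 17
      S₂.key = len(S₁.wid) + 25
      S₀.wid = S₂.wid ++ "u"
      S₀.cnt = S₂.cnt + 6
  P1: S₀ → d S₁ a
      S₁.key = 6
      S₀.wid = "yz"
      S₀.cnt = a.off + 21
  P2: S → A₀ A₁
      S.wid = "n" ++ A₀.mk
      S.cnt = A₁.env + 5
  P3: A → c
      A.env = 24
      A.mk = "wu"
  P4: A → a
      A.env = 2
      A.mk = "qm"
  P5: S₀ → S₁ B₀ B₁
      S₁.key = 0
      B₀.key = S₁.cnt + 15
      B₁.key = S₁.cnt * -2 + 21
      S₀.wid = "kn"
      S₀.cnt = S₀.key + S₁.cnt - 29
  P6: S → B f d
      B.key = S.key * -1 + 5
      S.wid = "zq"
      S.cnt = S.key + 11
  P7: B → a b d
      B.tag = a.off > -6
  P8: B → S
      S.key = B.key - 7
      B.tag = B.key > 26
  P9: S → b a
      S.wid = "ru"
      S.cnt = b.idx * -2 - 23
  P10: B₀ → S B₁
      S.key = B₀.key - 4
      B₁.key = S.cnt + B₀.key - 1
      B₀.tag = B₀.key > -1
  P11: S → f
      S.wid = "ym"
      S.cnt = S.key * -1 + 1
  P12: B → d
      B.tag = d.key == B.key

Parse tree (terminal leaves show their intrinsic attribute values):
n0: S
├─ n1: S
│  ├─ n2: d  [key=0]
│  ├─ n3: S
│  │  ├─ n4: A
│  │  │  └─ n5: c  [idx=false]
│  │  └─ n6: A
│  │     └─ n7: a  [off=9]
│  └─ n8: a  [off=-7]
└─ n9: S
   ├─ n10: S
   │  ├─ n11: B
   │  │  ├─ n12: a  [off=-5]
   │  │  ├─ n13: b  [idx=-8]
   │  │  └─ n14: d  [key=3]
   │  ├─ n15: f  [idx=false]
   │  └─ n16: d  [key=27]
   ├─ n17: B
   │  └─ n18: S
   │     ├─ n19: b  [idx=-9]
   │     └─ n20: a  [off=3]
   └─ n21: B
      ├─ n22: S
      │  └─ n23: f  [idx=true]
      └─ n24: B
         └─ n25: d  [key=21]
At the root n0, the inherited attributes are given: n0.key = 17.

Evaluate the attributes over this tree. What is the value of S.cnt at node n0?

15

1. n0.key = 17  [given at root]
2. n1.key = 17  [17]
3. n2.key = 0  [terminal]
4. n3.key = 6  [6]
5. n5.idx = false  [terminal]
6. n4.env = 24  [24]
7. n4.mk = "wu"  ["wu"]
8. n7.off = 9  [terminal]
9. n6.env = 2  [2]
10. n6.mk = "qm"  ["qm"]
11. n3.wid = "nwu"  ["n" ++ A₀.mk]
12. n3.cnt = 7  [A₁.env + 5]
13. n8.off = -7  [terminal]
14. n1.wid = "yz"  ["yz"]
15. n1.cnt = 14  [a.off + 21]
16. n9.key = 27  [len(S₁.wid) + 25]
17. n10.key = 0  [0]
18. n11.key = 5  [S.key * -1 + 5]
19. n12.off = -5  [terminal]
20. n13.idx = -8  [terminal]
21. n14.key = 3  [terminal]
22. n11.tag = true  [a.off > -6]
23. n15.idx = false  [terminal]
24. n16.key = 27  [terminal]
25. n10.wid = "zq"  ["zq"]
26. n10.cnt = 11  [S.key + 11]
27. n17.key = 26  [S₁.cnt + 15]
28. n18.key = 19  [B.key - 7]
29. n19.idx = -9  [terminal]
30. n20.off = 3  [terminal]
31. n18.wid = "ru"  ["ru"]
32. n18.cnt = -5  [b.idx * -2 - 23]
33. n17.tag = false  [B.key > 26]
34. n21.key = -1  [S₁.cnt * -2 + 21]
35. n22.key = -5  [B₀.key - 4]
36. n23.idx = true  [terminal]
37. n22.wid = "ym"  ["ym"]
38. n22.cnt = 6  [S.key * -1 + 1]
39. n24.key = 4  [S.cnt + B₀.key - 1]
40. n25.key = 21  [terminal]
41. n24.tag = false  [d.key == B.key]
42. n21.tag = false  [B₀.key > -1]
43. n9.wid = "kn"  ["kn"]
44. n9.cnt = 9  [S₀.key + S₁.cnt - 29]
45. n0.wid = "knu"  [S₂.wid ++ "u"]
46. n0.cnt = 15  [S₂.cnt + 6]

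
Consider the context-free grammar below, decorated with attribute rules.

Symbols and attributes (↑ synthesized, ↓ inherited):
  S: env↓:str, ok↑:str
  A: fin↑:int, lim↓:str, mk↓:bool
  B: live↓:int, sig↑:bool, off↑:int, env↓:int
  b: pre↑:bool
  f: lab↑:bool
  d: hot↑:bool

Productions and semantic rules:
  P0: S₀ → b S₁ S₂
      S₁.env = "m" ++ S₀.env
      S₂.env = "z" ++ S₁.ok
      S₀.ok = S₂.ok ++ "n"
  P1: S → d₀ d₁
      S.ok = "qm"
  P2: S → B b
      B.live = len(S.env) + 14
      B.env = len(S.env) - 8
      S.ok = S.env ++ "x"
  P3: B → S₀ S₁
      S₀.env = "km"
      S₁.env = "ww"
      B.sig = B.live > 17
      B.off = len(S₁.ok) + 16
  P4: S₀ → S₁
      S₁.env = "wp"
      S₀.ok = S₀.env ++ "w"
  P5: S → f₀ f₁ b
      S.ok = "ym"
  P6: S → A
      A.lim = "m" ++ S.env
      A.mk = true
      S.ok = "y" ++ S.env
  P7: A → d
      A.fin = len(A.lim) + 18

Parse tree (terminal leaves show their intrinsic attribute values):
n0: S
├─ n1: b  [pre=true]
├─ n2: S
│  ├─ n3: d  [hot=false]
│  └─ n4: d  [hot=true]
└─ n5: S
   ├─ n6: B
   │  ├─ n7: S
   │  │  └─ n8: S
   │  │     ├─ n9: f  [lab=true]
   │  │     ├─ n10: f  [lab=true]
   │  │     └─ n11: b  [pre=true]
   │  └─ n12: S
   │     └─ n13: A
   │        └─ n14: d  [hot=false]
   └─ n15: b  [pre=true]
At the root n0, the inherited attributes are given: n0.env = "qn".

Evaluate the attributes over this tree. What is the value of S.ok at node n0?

1. n0.env = "qn"  [given at root]
2. n1.pre = true  [terminal]
3. n2.env = "mqn"  ["m" ++ S₀.env]
4. n3.hot = false  [terminal]
5. n4.hot = true  [terminal]
6. n2.ok = "qm"  ["qm"]
7. n5.env = "zqm"  ["z" ++ S₁.ok]
8. n6.live = 17  [len(S.env) + 14]
9. n6.env = -5  [len(S.env) - 8]
10. n7.env = "km"  ["km"]
11. n8.env = "wp"  ["wp"]
12. n9.lab = true  [terminal]
13. n10.lab = true  [terminal]
14. n11.pre = true  [terminal]
15. n8.ok = "ym"  ["ym"]
16. n7.ok = "kmw"  [S₀.env ++ "w"]
17. n12.env = "ww"  ["ww"]
18. n13.lim = "mww"  ["m" ++ S.env]
19. n13.mk = true  [true]
20. n14.hot = false  [terminal]
21. n13.fin = 21  [len(A.lim) + 18]
22. n12.ok = "yww"  ["y" ++ S.env]
23. n6.sig = false  [B.live > 17]
24. n6.off = 19  [len(S₁.ok) + 16]
25. n15.pre = true  [terminal]
26. n5.ok = "zqmx"  [S.env ++ "x"]
27. n0.ok = "zqmxn"  [S₂.ok ++ "n"]

"zqmxn"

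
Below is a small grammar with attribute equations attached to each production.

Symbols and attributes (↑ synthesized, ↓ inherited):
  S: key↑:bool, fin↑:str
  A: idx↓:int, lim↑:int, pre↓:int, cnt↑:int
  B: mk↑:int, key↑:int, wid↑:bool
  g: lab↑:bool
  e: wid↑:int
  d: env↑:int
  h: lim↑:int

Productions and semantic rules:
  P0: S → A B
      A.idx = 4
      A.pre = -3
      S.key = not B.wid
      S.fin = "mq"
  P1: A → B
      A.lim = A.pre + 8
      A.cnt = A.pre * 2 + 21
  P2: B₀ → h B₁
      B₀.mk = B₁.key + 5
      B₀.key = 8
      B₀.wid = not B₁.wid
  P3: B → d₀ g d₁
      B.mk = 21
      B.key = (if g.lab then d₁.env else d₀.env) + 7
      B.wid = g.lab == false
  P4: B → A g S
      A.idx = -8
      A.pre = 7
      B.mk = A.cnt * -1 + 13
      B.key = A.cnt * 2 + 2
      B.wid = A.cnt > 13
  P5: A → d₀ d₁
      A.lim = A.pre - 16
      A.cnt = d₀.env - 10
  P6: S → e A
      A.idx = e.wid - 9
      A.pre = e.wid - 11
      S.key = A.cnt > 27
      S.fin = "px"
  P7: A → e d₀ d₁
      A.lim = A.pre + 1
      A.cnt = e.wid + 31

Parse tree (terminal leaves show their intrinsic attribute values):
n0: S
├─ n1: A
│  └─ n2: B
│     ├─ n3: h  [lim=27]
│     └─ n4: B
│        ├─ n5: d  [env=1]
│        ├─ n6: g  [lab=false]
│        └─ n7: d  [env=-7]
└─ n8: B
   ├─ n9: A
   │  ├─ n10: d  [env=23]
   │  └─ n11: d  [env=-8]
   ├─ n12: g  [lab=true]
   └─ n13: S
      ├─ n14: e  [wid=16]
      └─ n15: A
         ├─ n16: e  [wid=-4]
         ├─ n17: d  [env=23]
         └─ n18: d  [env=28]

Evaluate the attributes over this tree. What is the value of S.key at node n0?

true

1. n1.idx = 4  [4]
2. n1.pre = -3  [-3]
3. n3.lim = 27  [terminal]
4. n5.env = 1  [terminal]
5. n6.lab = false  [terminal]
6. n7.env = -7  [terminal]
7. n4.mk = 21  [21]
8. n4.key = 8  [(if g.lab then d₁.env else d₀.env) + 7]
9. n4.wid = true  [g.lab == false]
10. n2.mk = 13  [B₁.key + 5]
11. n2.key = 8  [8]
12. n2.wid = false  [not B₁.wid]
13. n1.lim = 5  [A.pre + 8]
14. n1.cnt = 15  [A.pre * 2 + 21]
15. n9.idx = -8  [-8]
16. n9.pre = 7  [7]
17. n10.env = 23  [terminal]
18. n11.env = -8  [terminal]
19. n9.lim = -9  [A.pre - 16]
20. n9.cnt = 13  [d₀.env - 10]
21. n12.lab = true  [terminal]
22. n14.wid = 16  [terminal]
23. n15.idx = 7  [e.wid - 9]
24. n15.pre = 5  [e.wid - 11]
25. n16.wid = -4  [terminal]
26. n17.env = 23  [terminal]
27. n18.env = 28  [terminal]
28. n15.lim = 6  [A.pre + 1]
29. n15.cnt = 27  [e.wid + 31]
30. n13.key = false  [A.cnt > 27]
31. n13.fin = "px"  ["px"]
32. n8.mk = 0  [A.cnt * -1 + 13]
33. n8.key = 28  [A.cnt * 2 + 2]
34. n8.wid = false  [A.cnt > 13]
35. n0.key = true  [not B.wid]
36. n0.fin = "mq"  ["mq"]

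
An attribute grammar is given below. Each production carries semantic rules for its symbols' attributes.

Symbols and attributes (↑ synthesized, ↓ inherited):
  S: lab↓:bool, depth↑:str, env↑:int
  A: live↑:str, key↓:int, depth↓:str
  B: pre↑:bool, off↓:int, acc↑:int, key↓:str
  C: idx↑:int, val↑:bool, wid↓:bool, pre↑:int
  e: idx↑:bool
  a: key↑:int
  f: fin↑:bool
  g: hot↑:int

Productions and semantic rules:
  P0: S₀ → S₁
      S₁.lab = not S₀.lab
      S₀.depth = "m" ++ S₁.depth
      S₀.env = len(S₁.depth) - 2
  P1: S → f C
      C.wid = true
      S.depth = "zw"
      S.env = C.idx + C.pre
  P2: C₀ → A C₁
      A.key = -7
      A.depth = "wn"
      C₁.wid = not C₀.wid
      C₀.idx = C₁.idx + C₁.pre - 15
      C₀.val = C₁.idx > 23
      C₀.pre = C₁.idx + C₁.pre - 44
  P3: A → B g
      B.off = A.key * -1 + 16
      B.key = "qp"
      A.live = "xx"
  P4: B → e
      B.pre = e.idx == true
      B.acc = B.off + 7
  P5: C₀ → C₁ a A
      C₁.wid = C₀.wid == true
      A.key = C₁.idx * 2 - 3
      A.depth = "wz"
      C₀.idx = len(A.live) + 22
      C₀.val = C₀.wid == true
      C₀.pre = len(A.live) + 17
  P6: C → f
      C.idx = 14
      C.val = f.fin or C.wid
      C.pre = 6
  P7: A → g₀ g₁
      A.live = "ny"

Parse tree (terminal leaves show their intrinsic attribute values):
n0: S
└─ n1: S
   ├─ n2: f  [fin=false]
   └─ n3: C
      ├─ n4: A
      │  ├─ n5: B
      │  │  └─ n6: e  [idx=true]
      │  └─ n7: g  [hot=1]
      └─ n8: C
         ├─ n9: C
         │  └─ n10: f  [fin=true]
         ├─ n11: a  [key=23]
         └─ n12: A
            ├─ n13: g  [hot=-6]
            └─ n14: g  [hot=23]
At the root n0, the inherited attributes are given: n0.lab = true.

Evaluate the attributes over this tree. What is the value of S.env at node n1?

27

1. n0.lab = true  [given at root]
2. n1.lab = false  [not S₀.lab]
3. n2.fin = false  [terminal]
4. n3.wid = true  [true]
5. n4.key = -7  [-7]
6. n4.depth = "wn"  ["wn"]
7. n5.off = 23  [A.key * -1 + 16]
8. n5.key = "qp"  ["qp"]
9. n6.idx = true  [terminal]
10. n5.pre = true  [e.idx == true]
11. n5.acc = 30  [B.off + 7]
12. n7.hot = 1  [terminal]
13. n4.live = "xx"  ["xx"]
14. n8.wid = false  [not C₀.wid]
15. n9.wid = false  [C₀.wid == true]
16. n10.fin = true  [terminal]
17. n9.idx = 14  [14]
18. n9.val = true  [f.fin or C.wid]
19. n9.pre = 6  [6]
20. n11.key = 23  [terminal]
21. n12.key = 25  [C₁.idx * 2 - 3]
22. n12.depth = "wz"  ["wz"]
23. n13.hot = -6  [terminal]
24. n14.hot = 23  [terminal]
25. n12.live = "ny"  ["ny"]
26. n8.idx = 24  [len(A.live) + 22]
27. n8.val = false  [C₀.wid == true]
28. n8.pre = 19  [len(A.live) + 17]
29. n3.idx = 28  [C₁.idx + C₁.pre - 15]
30. n3.val = true  [C₁.idx > 23]
31. n3.pre = -1  [C₁.idx + C₁.pre - 44]
32. n1.depth = "zw"  ["zw"]
33. n1.env = 27  [C.idx + C.pre]
34. n0.depth = "mzw"  ["m" ++ S₁.depth]
35. n0.env = 0  [len(S₁.depth) - 2]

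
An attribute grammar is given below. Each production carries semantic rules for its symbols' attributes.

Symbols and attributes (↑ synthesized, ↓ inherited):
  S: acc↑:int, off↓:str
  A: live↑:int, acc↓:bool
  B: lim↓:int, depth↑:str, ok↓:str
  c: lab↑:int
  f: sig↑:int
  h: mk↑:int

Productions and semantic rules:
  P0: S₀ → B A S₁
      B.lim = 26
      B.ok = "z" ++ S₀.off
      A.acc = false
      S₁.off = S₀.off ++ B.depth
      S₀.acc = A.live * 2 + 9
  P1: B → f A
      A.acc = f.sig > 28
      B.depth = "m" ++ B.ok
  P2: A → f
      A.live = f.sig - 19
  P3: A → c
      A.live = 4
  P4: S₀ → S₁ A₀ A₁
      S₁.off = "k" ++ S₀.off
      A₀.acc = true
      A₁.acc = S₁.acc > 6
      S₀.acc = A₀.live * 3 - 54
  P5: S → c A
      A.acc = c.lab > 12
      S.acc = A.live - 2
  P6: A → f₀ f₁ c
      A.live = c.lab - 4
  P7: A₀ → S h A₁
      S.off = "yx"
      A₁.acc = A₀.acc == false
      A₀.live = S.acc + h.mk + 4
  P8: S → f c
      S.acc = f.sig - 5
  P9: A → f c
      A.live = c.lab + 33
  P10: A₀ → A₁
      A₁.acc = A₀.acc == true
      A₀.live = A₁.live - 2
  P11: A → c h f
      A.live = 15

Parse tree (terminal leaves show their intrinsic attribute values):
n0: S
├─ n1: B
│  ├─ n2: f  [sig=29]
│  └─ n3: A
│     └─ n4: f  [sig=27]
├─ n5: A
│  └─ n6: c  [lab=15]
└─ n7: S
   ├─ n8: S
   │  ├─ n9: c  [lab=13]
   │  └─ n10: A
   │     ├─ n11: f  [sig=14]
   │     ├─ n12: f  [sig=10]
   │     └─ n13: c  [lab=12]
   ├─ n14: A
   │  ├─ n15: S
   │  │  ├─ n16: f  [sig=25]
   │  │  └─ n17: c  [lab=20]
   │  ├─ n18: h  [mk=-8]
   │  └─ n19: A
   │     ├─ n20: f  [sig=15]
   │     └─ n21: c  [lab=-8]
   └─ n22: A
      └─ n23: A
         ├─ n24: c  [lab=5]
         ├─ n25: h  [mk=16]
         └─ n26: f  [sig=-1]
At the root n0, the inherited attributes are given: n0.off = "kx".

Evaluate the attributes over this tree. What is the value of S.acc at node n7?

-6

1. n0.off = "kx"  [given at root]
2. n1.lim = 26  [26]
3. n1.ok = "zkx"  ["z" ++ S₀.off]
4. n2.sig = 29  [terminal]
5. n3.acc = true  [f.sig > 28]
6. n4.sig = 27  [terminal]
7. n3.live = 8  [f.sig - 19]
8. n1.depth = "mzkx"  ["m" ++ B.ok]
9. n5.acc = false  [false]
10. n6.lab = 15  [terminal]
11. n5.live = 4  [4]
12. n7.off = "kxmzkx"  [S₀.off ++ B.depth]
13. n8.off = "kkxmzkx"  ["k" ++ S₀.off]
14. n9.lab = 13  [terminal]
15. n10.acc = true  [c.lab > 12]
16. n11.sig = 14  [terminal]
17. n12.sig = 10  [terminal]
18. n13.lab = 12  [terminal]
19. n10.live = 8  [c.lab - 4]
20. n8.acc = 6  [A.live - 2]
21. n14.acc = true  [true]
22. n15.off = "yx"  ["yx"]
23. n16.sig = 25  [terminal]
24. n17.lab = 20  [terminal]
25. n15.acc = 20  [f.sig - 5]
26. n18.mk = -8  [terminal]
27. n19.acc = false  [A₀.acc == false]
28. n20.sig = 15  [terminal]
29. n21.lab = -8  [terminal]
30. n19.live = 25  [c.lab + 33]
31. n14.live = 16  [S.acc + h.mk + 4]
32. n22.acc = false  [S₁.acc > 6]
33. n23.acc = false  [A₀.acc == true]
34. n24.lab = 5  [terminal]
35. n25.mk = 16  [terminal]
36. n26.sig = -1  [terminal]
37. n23.live = 15  [15]
38. n22.live = 13  [A₁.live - 2]
39. n7.acc = -6  [A₀.live * 3 - 54]
40. n0.acc = 17  [A.live * 2 + 9]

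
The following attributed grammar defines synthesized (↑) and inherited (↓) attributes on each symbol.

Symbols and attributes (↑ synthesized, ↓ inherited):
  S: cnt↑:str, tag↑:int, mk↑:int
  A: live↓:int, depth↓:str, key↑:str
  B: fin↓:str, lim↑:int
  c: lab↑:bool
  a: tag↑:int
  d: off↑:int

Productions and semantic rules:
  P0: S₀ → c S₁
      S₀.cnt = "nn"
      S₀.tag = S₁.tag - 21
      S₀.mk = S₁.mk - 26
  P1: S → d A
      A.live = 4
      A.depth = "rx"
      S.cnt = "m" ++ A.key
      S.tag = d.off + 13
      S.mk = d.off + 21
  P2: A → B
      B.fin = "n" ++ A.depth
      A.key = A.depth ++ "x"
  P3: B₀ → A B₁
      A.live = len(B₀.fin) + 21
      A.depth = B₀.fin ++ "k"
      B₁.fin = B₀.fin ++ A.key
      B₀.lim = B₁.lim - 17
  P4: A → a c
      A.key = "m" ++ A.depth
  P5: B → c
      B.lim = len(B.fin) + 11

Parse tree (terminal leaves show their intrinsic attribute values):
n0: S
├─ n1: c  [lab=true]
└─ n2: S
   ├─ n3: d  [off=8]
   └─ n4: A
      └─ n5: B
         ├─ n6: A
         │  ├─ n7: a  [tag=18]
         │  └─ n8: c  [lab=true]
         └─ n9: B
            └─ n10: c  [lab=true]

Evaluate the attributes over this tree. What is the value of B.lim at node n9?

19

1. n1.lab = true  [terminal]
2. n3.off = 8  [terminal]
3. n4.live = 4  [4]
4. n4.depth = "rx"  ["rx"]
5. n5.fin = "nrx"  ["n" ++ A.depth]
6. n6.live = 24  [len(B₀.fin) + 21]
7. n6.depth = "nrxk"  [B₀.fin ++ "k"]
8. n7.tag = 18  [terminal]
9. n8.lab = true  [terminal]
10. n6.key = "mnrxk"  ["m" ++ A.depth]
11. n9.fin = "nrxmnrxk"  [B₀.fin ++ A.key]
12. n10.lab = true  [terminal]
13. n9.lim = 19  [len(B.fin) + 11]
14. n5.lim = 2  [B₁.lim - 17]
15. n4.key = "rxx"  [A.depth ++ "x"]
16. n2.cnt = "mrxx"  ["m" ++ A.key]
17. n2.tag = 21  [d.off + 13]
18. n2.mk = 29  [d.off + 21]
19. n0.cnt = "nn"  ["nn"]
20. n0.tag = 0  [S₁.tag - 21]
21. n0.mk = 3  [S₁.mk - 26]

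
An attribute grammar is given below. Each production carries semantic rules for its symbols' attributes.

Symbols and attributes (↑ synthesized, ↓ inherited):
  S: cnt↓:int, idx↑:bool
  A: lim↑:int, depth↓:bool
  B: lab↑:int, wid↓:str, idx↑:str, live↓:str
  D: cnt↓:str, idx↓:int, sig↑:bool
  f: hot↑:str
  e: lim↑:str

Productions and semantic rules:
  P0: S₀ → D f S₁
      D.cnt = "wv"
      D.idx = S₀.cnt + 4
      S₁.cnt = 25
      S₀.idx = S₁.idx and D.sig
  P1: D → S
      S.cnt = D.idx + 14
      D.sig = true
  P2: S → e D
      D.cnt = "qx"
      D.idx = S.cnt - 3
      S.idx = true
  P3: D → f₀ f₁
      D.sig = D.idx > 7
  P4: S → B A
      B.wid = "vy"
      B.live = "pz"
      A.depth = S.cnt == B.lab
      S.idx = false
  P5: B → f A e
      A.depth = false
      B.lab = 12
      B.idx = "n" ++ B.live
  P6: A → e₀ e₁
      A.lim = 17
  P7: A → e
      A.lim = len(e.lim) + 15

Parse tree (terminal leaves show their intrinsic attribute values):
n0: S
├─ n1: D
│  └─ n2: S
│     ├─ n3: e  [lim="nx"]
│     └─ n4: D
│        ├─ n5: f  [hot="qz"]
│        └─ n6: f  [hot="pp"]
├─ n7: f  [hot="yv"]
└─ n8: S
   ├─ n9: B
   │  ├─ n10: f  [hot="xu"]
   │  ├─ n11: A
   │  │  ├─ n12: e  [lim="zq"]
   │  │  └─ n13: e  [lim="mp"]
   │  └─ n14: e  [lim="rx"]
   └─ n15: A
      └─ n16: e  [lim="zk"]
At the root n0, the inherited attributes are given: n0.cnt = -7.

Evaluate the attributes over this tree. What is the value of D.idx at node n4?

8

1. n0.cnt = -7  [given at root]
2. n1.cnt = "wv"  ["wv"]
3. n1.idx = -3  [S₀.cnt + 4]
4. n2.cnt = 11  [D.idx + 14]
5. n3.lim = "nx"  [terminal]
6. n4.cnt = "qx"  ["qx"]
7. n4.idx = 8  [S.cnt - 3]
8. n5.hot = "qz"  [terminal]
9. n6.hot = "pp"  [terminal]
10. n4.sig = true  [D.idx > 7]
11. n2.idx = true  [true]
12. n1.sig = true  [true]
13. n7.hot = "yv"  [terminal]
14. n8.cnt = 25  [25]
15. n9.wid = "vy"  ["vy"]
16. n9.live = "pz"  ["pz"]
17. n10.hot = "xu"  [terminal]
18. n11.depth = false  [false]
19. n12.lim = "zq"  [terminal]
20. n13.lim = "mp"  [terminal]
21. n11.lim = 17  [17]
22. n14.lim = "rx"  [terminal]
23. n9.lab = 12  [12]
24. n9.idx = "npz"  ["n" ++ B.live]
25. n15.depth = false  [S.cnt == B.lab]
26. n16.lim = "zk"  [terminal]
27. n15.lim = 17  [len(e.lim) + 15]
28. n8.idx = false  [false]
29. n0.idx = false  [S₁.idx and D.sig]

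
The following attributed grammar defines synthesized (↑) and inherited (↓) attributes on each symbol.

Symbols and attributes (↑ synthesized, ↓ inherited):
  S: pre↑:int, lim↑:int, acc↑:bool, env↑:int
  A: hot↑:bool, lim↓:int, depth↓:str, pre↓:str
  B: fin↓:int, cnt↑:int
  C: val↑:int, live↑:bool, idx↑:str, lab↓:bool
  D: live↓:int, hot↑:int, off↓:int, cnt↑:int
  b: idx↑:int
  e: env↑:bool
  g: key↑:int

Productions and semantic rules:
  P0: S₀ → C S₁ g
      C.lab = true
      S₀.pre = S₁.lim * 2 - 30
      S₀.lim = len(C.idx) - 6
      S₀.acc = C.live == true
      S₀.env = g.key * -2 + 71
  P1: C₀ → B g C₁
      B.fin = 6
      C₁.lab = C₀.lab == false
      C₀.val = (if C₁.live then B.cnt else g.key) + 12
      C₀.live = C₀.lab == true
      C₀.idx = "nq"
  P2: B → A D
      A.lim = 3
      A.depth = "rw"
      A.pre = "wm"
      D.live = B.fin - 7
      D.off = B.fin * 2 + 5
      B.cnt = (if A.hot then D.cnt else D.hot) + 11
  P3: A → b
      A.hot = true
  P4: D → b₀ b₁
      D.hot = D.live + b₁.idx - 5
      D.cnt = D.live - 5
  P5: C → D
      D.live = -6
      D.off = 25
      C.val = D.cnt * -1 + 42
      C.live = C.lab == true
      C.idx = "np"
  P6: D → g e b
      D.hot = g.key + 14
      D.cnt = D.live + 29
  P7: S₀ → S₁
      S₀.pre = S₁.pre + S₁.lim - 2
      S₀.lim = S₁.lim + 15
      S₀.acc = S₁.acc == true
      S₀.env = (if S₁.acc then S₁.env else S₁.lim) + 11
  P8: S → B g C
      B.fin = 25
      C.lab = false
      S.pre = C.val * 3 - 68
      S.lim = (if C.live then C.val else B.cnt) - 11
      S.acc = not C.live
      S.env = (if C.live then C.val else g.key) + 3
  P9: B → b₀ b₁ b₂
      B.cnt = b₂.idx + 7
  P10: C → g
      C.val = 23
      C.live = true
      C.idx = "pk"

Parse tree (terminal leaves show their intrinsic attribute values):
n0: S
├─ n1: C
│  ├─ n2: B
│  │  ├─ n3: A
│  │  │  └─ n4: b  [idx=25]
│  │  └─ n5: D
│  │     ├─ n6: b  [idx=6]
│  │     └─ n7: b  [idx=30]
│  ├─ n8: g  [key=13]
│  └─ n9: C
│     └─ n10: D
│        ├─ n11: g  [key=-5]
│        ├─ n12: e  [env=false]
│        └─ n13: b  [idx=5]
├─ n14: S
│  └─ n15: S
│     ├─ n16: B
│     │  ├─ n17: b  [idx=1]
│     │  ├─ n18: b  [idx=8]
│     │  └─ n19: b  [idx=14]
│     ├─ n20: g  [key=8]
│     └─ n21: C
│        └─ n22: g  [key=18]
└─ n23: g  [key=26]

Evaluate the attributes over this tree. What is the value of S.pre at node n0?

1. n1.lab = true  [true]
2. n2.fin = 6  [6]
3. n3.lim = 3  [3]
4. n3.depth = "rw"  ["rw"]
5. n3.pre = "wm"  ["wm"]
6. n4.idx = 25  [terminal]
7. n3.hot = true  [true]
8. n5.live = -1  [B.fin - 7]
9. n5.off = 17  [B.fin * 2 + 5]
10. n6.idx = 6  [terminal]
11. n7.idx = 30  [terminal]
12. n5.hot = 24  [D.live + b₁.idx - 5]
13. n5.cnt = -6  [D.live - 5]
14. n2.cnt = 5  [(if A.hot then D.cnt else D.hot) + 11]
15. n8.key = 13  [terminal]
16. n9.lab = false  [C₀.lab == false]
17. n10.live = -6  [-6]
18. n10.off = 25  [25]
19. n11.key = -5  [terminal]
20. n12.env = false  [terminal]
21. n13.idx = 5  [terminal]
22. n10.hot = 9  [g.key + 14]
23. n10.cnt = 23  [D.live + 29]
24. n9.val = 19  [D.cnt * -1 + 42]
25. n9.live = false  [C.lab == true]
26. n9.idx = "np"  ["np"]
27. n1.val = 25  [(if C₁.live then B.cnt else g.key) + 12]
28. n1.live = true  [C₀.lab == true]
29. n1.idx = "nq"  ["nq"]
30. n16.fin = 25  [25]
31. n17.idx = 1  [terminal]
32. n18.idx = 8  [terminal]
33. n19.idx = 14  [terminal]
34. n16.cnt = 21  [b₂.idx + 7]
35. n20.key = 8  [terminal]
36. n21.lab = false  [false]
37. n22.key = 18  [terminal]
38. n21.val = 23  [23]
39. n21.live = true  [true]
40. n21.idx = "pk"  ["pk"]
41. n15.pre = 1  [C.val * 3 - 68]
42. n15.lim = 12  [(if C.live then C.val else B.cnt) - 11]
43. n15.acc = false  [not C.live]
44. n15.env = 26  [(if C.live then C.val else g.key) + 3]
45. n14.pre = 11  [S₁.pre + S₁.lim - 2]
46. n14.lim = 27  [S₁.lim + 15]
47. n14.acc = false  [S₁.acc == true]
48. n14.env = 23  [(if S₁.acc then S₁.env else S₁.lim) + 11]
49. n23.key = 26  [terminal]
50. n0.pre = 24  [S₁.lim * 2 - 30]
51. n0.lim = -4  [len(C.idx) - 6]
52. n0.acc = true  [C.live == true]
53. n0.env = 19  [g.key * -2 + 71]

24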